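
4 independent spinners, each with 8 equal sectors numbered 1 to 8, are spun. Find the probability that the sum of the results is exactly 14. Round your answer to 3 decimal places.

0.060

There are 8^4 = 4096 equally likely outcomes.
The number of ordered 4-tuples from {1,…,8} summing to 14 is 246.
P(sum = 14) = 246/4096 = 123/2048 ≈ 0.060.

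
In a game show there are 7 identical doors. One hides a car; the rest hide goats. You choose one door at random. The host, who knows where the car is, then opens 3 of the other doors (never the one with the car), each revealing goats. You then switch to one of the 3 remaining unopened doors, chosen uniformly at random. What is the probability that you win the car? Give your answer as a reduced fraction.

Your original door holds the car with probability 1/7, so the other 6 collectively hold it with probability 6/7.
The host can always find 3 empty doors to open, so the reveals don't change that 6/7; it is now spread over the 3 remaining unopened doors.
P(win by switching) = (6/7) · (1/3) = 2/7.

2/7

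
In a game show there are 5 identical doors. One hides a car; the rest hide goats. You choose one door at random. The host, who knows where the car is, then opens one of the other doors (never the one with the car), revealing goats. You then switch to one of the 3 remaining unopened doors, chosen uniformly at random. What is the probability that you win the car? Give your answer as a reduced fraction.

Your original door holds the car with probability 1/5, so the other 4 collectively hold it with probability 4/5.
The host can always find an empty door to open, so this doesn't change that 4/5; it is now spread over the 3 remaining unopened doors.
P(win by switching) = (4/5) · (1/3) = 4/15.

4/15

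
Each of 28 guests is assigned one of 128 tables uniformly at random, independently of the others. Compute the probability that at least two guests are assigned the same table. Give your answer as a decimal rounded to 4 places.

It's easier to compute the probability that all 28 are distinct.
P(all distinct) = 128/128 · 127/128 · ··· · 101/128 ≈ 0.0411.
So the probability of at least one match is 1 − 0.0411 = 0.9589.

0.9589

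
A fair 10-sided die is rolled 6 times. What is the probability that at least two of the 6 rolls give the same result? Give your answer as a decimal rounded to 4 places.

0.8488

P(all 6 different) = 10/10 · 9/10 · ··· · 5/10 ≈ 0.1512.
P(at least two equal) = 1 − 0.1512 = 0.8488.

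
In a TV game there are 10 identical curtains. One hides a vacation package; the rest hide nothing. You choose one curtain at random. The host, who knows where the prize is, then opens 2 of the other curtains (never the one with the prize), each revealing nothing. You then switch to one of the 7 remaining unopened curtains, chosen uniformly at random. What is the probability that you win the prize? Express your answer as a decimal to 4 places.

0.1286

Your original curtain holds the prize with probability 1/10, so the other 9 collectively hold it with probability 9/10.
The host can always find 2 empty curtains to open, so the reveals don't change that 9/10; it is now spread over the 7 remaining unopened curtains.
P(win by switching) = (9/10) · (1/7) = 9/70 ≈ 0.1286.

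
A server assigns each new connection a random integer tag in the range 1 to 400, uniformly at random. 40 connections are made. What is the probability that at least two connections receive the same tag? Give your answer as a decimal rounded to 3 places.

0.867

It's easier to compute the probability that all 40 are distinct.
P(all distinct) = 400/400 · 399/400 · ··· · 361/400 ≈ 0.133.
So the probability of at least one match is 1 − 0.133 = 0.867.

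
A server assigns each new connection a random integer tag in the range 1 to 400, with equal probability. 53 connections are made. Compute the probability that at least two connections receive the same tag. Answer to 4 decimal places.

0.9729

It's easier to compute the probability that all 53 are distinct.
P(all distinct) = 400/400 · 399/400 · ··· · 348/400 ≈ 0.0271.
So the probability of at least one match is 1 − 0.0271 = 0.9729.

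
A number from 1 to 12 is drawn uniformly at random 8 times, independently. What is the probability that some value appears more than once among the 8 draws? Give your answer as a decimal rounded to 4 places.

0.9536

P(all 8 different) = 12/12 · 11/12 · ··· · 5/12 ≈ 0.0464.
P(at least two equal) = 1 − 0.0464 = 0.9536.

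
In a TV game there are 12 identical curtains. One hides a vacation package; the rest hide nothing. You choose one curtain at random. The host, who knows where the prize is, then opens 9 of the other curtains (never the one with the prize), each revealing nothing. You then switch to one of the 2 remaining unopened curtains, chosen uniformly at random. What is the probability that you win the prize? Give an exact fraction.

11/24

Your original curtain holds the prize with probability 1/12, so the other 11 collectively hold it with probability 11/12.
The host can always find 9 empty curtains to open, so the reveals don't change that 11/12; it is now spread over the 2 remaining unopened curtains.
P(win by switching) = (11/12) · (1/2) = 11/24.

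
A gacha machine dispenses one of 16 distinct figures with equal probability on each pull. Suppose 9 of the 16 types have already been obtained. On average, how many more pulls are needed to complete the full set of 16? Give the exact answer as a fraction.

1452/35

Starting from 9 distinct types, each trial gives a new one with probability (16−i)/16 when i types are held, so the wait for the next new type is 16/(16−i).
E = 16/7 + 16/6 + 16/5 + 16/4 + 16/3 + 16/2 + 16/1 = 1452/35.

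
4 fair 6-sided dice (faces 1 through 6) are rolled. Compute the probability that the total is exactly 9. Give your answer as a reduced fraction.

7/162

There are 6^4 = 1296 equally likely outcomes.
The number of ordered 4-tuples from {1,…,6} summing to 9 is 56.
P(sum = 9) = 56/1296 = 7/162.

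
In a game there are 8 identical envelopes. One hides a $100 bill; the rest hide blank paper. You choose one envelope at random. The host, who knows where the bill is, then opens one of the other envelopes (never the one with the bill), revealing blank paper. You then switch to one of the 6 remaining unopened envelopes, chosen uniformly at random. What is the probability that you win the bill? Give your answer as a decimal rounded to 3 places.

Your original envelope holds the bill with probability 1/8, so the other 7 collectively hold it with probability 7/8.
The host can always find an empty envelope to open, so this doesn't change that 7/8; it is now spread over the 6 remaining unopened envelopes.
P(win by switching) = (7/8) · (1/6) = 7/48 ≈ 0.146.

0.146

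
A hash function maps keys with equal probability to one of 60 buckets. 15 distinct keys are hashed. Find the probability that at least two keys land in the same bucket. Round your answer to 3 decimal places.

It's easier to compute the probability that all 15 are distinct.
P(all distinct) = 60/60 · 59/60 · ··· · 46/60 ≈ 0.148.
So the probability of at least one match is 1 − 0.148 = 0.852.

0.852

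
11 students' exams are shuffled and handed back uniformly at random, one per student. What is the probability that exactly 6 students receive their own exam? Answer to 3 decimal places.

0.001

Choose which 6 of the 11 are fixed: C(11,6) = 462 ways.
The remaining 5 must have no fixed point: D(5) = 44.
P = 462·44/39916800 = 11/21600 ≈ 0.001.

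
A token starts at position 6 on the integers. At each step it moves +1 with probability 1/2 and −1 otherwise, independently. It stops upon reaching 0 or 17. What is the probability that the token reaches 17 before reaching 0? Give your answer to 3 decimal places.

0.353

With a fair step, P(i) = ½P(i−1) + ½P(i+1) with P(0)=0, P(17)=1 has the linear solution P(i) = i/17.
P(6) = 6/17 ≈ 0.353.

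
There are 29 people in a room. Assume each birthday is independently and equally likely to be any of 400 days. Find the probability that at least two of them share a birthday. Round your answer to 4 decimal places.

It's easier to compute the probability that all 29 are distinct.
P(all distinct) = 400/400 · 399/400 · ··· · 372/400 ≈ 0.3535.
So the probability of at least one match is 1 − 0.3535 = 0.6465.

0.6465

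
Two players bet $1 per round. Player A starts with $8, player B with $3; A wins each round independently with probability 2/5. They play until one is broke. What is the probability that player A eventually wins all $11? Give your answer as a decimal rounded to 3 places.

Let r = q/p = (3/5)/(2/5) = 3/2. The recurrence P(i) = p·P(i+1) + q·P(i−1) with P(0)=0, P(11)=1 gives P(i) = (1 − r^i)/(1 − r^11).
P(8) = (1 − (3/2)^8) / (1 − (3/2)^11) = 50440/175099 ≈ 0.288.

0.288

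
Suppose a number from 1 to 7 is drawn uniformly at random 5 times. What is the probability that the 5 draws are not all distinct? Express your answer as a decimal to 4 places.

0.8501

P(all 5 different) = 7/7 · 6/7 · ··· · 3/7 ≈ 0.1499.
P(at least two equal) = 1 − 0.1499 = 0.8501.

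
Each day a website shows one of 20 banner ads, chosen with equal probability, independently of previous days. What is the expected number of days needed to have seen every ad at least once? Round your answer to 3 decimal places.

71.955

After i distinct types are collected, each trial gives a new one with probability (20−i)/20, so the expected wait for the next new type is 20/(20−i).
E = 20/20 + 20/19 + 20/18 + 20/17 + 20/16 + 20/15 + 20/14 + 20/13 + 20/12 + 20/11 + 20/10 + 20/9 + 20/8 + 20/7 + 20/6 + 20/5 + 20/4 + 20/3 + 20/2 + 20/1 = 279175675/3879876 ≈ 71.955.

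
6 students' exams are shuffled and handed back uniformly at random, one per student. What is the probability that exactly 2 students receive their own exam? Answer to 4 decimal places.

Choose which 2 of the 6 are fixed: C(6,2) = 15 ways.
The remaining 4 must have no fixed point: D(4) = 9.
P = 15·9/720 = 3/16 ≈ 0.1875.

0.1875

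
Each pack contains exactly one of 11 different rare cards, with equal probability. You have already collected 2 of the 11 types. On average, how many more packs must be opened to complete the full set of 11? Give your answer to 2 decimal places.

Starting from 2 distinct types, each trial gives a new one with probability (11−i)/11 when i types are held, so the wait for the next new type is 11/(11−i).
E = 11/9 + 11/8 + 11/7 + 11/6 + 11/5 + 11/4 + 11/3 + 11/2 + 11/1 = 78419/2520 ≈ 31.12.

31.12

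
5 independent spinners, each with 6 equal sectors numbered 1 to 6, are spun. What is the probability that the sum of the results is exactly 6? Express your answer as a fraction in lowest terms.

5/7776

There are 6^5 = 7776 equally likely outcomes.
The number of ordered 5-tuples from {1,…,6} summing to 6 is 5.
P(sum = 6) = 5/7776.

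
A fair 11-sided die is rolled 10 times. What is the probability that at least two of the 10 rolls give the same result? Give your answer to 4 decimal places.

P(all 10 different) = 11/11 · 10/11 · ··· · 2/11 ≈ 0.0015.
P(at least two equal) = 1 − 0.0015 = 0.9985.

0.9985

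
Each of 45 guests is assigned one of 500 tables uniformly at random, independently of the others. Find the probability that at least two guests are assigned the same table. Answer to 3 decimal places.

It's easier to compute the probability that all 45 are distinct.
P(all distinct) = 500/500 · 499/500 · ··· · 456/500 ≈ 0.130.
So the probability of at least one match is 1 − 0.130 = 0.870.

0.870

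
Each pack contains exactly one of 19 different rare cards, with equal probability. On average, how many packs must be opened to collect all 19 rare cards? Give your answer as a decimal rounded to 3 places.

67.407

After i distinct types are collected, each trial gives a new one with probability (19−i)/19, so the expected wait for the next new type is 19/(19−i).
E = 19/19 + 19/18 + 19/17 + 19/16 + 19/15 + 19/14 + 19/13 + 19/12 + 19/11 + 19/10 + 19/9 + 19/8 + 19/7 + 19/6 + 19/5 + 19/4 + 19/3 + 19/2 + 19/1 = 275295799/4084080 ≈ 67.407.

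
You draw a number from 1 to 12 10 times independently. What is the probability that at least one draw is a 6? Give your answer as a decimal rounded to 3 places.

P(no draw is a 6) = (11/12)^10 ≈ 0.419.
P(at least one) = 1 − 0.419 = 0.581.

0.581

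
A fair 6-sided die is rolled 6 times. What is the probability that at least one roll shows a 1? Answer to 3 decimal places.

P(no roll shows a 1) = (5/6)^6 ≈ 0.335.
P(at least one) = 1 − 0.335 = 0.665.

0.665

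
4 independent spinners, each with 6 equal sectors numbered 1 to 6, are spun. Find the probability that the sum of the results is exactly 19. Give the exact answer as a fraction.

7/162

There are 6^4 = 1296 equally likely outcomes.
The number of ordered 4-tuples from {1,…,6} summing to 19 is 56.
P(sum = 19) = 56/1296 = 7/162.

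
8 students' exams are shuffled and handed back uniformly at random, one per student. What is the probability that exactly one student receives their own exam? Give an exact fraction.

Choose which one is fixed: C(8,1) = 8 ways.
The remaining 7 must have no fixed point: D(7) = 1854.
P = 8·1854/40320 = 103/280.

103/280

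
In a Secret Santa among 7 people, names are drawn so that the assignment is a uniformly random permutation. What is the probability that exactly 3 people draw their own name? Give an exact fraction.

1/16

Choose which 3 of the 7 are fixed: C(7,3) = 35 ways.
The remaining 4 must have no fixed point: D(4) = 9.
P = 35·9/5040 = 1/16.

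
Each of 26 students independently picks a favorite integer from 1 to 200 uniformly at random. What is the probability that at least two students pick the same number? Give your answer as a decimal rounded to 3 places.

It's easier to compute the probability that all 26 are distinct.
P(all distinct) = 200/200 · 199/200 · ··· · 175/200 ≈ 0.183.
So the probability of at least one match is 1 − 0.183 = 0.817.

0.817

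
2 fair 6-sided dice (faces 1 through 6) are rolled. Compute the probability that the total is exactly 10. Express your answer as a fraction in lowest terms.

There are 6^2 = 36 equally likely outcomes.
The number of ordered 2-tuples from {1,…,6} summing to 10 is 3.
P(sum = 10) = 3/36 = 1/12.

1/12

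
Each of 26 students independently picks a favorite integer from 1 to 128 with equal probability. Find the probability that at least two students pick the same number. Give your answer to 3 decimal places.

It's easier to compute the probability that all 26 are distinct.
P(all distinct) = 128/128 · 127/128 · ··· · 103/128 ≈ 0.065.
So the probability of at least one match is 1 − 0.065 = 0.935.

0.935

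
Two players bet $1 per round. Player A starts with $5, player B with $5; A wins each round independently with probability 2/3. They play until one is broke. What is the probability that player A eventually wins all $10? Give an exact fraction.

32/33

Let r = q/p = (1/3)/(2/3) = 1/2. The recurrence P(i) = p·P(i+1) + q·P(i−1) with P(0)=0, P(10)=1 gives P(i) = (1 − r^i)/(1 − r^10).
P(5) = (1 − (1/2)^5) / (1 − (1/2)^10) = 32/33.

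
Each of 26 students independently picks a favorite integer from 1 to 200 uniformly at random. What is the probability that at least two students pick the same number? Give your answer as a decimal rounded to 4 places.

It's easier to compute the probability that all 26 are distinct.
P(all distinct) = 200/200 · 199/200 · ··· · 175/200 ≈ 0.1829.
So the probability of at least one match is 1 − 0.1829 = 0.8171.

0.8171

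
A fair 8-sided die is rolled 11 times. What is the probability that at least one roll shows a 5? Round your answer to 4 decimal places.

P(no roll shows a 5) = (7/8)^11 ≈ 0.2302.
P(at least one) = 1 − 0.2302 = 0.7698.

0.7698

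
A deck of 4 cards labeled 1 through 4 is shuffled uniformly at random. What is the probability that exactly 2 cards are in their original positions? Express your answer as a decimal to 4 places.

Choose which 2 of the 4 are fixed: C(4,2) = 6 ways.
The remaining 2 must have no fixed point: D(2) = 1.
P = 6·1/24 = 1/4 ≈ 0.2500.

0.2500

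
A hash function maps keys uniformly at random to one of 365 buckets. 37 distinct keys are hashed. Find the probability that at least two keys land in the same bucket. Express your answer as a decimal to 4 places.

0.8487

It's easier to compute the probability that all 37 are distinct.
P(all distinct) = 365/365 · 364/365 · ··· · 329/365 ≈ 0.1513.
So the probability of at least one match is 1 − 0.1513 = 0.8487.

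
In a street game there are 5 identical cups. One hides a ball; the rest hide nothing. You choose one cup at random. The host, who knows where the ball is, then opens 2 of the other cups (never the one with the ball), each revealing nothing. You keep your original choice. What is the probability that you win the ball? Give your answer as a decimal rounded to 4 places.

The host can always open 2 empty cups regardless of your choice, so the reveals give no information about your original cup.
P(win by staying) = 1/5 ≈ 0.2000.

0.2000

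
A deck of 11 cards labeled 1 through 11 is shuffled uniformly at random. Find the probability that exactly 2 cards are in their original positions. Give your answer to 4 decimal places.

Choose which 2 of the 11 are fixed: C(11,2) = 55 ways.
The remaining 9 must have no fixed point: D(9) = 133496.
P = 55·133496/39916800 = 16687/90720 ≈ 0.1839.

0.1839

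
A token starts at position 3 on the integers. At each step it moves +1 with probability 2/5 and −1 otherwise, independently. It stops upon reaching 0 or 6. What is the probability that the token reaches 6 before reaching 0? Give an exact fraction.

Let r = q/p = (3/5)/(2/5) = 3/2. The recurrence P(i) = p·P(i+1) + q·P(i−1) with P(0)=0, P(6)=1 gives P(i) = (1 − r^i)/(1 − r^6).
P(3) = (1 − (3/2)^3) / (1 − (3/2)^6) = 8/35.

8/35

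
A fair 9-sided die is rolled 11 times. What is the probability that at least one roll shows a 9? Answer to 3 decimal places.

0.726

P(no roll shows a 9) = (8/9)^11 ≈ 0.274.
P(at least one) = 1 − 0.274 = 0.726.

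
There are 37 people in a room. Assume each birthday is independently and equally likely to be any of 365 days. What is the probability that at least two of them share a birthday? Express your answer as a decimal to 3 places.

0.849

It's easier to compute the probability that all 37 are distinct.
P(all distinct) = 365/365 · 364/365 · ··· · 329/365 ≈ 0.151.
So the probability of at least one match is 1 − 0.151 = 0.849.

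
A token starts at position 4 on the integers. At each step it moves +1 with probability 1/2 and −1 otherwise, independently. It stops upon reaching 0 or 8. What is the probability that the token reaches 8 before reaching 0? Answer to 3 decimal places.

With a fair step, P(i) = ½P(i−1) + ½P(i+1) with P(0)=0, P(8)=1 has the linear solution P(i) = i/8.
P(4) = 4/8 = 1/2 ≈ 0.500.

0.500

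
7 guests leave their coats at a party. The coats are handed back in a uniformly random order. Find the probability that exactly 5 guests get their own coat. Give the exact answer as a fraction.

1/240

Choose which 5 of the 7 are fixed: C(7,5) = 21 ways.
The remaining 2 must have no fixed point: D(2) = 1.
P = 21·1/5040 = 1/240.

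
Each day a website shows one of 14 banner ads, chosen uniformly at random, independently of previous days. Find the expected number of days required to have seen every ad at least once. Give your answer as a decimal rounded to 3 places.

After i distinct types are collected, each trial gives a new one with probability (14−i)/14, so the expected wait for the next new type is 14/(14−i).
E = 14/14 + 14/13 + 14/12 + 14/11 + 14/10 + 14/9 + 14/8 + 14/7 + 14/6 + 14/5 + 14/4 + 14/3 + 14/2 + 14/1 = 1171733/25740 ≈ 45.522.

45.522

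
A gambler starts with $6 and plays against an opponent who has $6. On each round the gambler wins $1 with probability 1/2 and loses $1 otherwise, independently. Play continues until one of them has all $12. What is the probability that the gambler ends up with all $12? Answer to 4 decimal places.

0.5000

With a fair step, P(i) = ½P(i−1) + ½P(i+1) with P(0)=0, P(12)=1 has the linear solution P(i) = i/12.
P(6) = 6/12 = 1/2 ≈ 0.5000.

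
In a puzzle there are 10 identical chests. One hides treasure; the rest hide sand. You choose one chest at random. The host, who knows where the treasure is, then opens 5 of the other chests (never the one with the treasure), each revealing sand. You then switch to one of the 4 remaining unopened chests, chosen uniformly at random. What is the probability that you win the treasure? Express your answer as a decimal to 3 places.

0.225

Your original chest holds the treasure with probability 1/10, so the other 9 collectively hold it with probability 9/10.
The host can always find 5 empty chests to open, so the reveals don't change that 9/10; it is now spread over the 4 remaining unopened chests.
P(win by switching) = (9/10) · (1/4) = 9/40 ≈ 0.225.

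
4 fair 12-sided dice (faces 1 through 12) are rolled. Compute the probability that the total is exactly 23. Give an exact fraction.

There are 12^4 = 20736 equally likely outcomes.
The number of ordered 4-tuples from {1,…,12} summing to 23 is 1060.
P(sum = 23) = 1060/20736 = 265/5184.

265/5184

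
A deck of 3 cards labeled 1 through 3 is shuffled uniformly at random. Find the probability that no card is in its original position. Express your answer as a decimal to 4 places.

This is the derangement probability: permutations of 3 with no fixed point.
D(3) = 3! · (1 − 1/1! + 1/2! − ··· + (−1)^3/3!) = 2.
P = 2/6 = 1/3 ≈ 0.3333.

0.3333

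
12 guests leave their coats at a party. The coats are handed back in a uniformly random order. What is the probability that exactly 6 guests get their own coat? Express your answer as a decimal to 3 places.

Choose which 6 of the 12 are fixed: C(12,6) = 924 ways.
The remaining 6 must have no fixed point: D(6) = 265.
P = 924·265/479001600 = 53/103680 ≈ 0.001.

0.001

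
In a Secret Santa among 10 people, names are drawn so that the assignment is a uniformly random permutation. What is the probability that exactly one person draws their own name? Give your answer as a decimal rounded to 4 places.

0.3679

Choose which one is fixed: C(10,1) = 10 ways.
The remaining 9 must have no fixed point: D(9) = 133496.
P = 10·133496/3628800 = 16687/45360 ≈ 0.3679.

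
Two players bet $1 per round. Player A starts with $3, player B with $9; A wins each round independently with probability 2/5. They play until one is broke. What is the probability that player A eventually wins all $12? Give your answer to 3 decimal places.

0.018

Let r = q/p = (3/5)/(2/5) = 3/2. The recurrence P(i) = p·P(i+1) + q·P(i−1) with P(0)=0, P(12)=1 gives P(i) = (1 − r^i)/(1 − r^12).
P(3) = (1 − (3/2)^3) / (1 − (3/2)^12) = 512/27755 ≈ 0.018.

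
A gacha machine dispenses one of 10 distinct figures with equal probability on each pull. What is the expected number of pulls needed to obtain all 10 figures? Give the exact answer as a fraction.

7381/252

After i distinct types are collected, each trial gives a new one with probability (10−i)/10, so the expected wait for the next new type is 10/(10−i).
E = 10/10 + 10/9 + 10/8 + 10/7 + 10/6 + 10/5 + 10/4 + 10/3 + 10/2 + 10/1 = 7381/252.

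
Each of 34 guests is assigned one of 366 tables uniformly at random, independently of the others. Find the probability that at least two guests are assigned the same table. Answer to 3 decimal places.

0.794

It's easier to compute the probability that all 34 are distinct.
P(all distinct) = 366/366 · 365/366 · ··· · 333/366 ≈ 0.206.
So the probability of at least one match is 1 − 0.206 = 0.794.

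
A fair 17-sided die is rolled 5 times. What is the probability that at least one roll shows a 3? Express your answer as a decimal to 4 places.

0.2615

P(no roll shows a 3) = (16/17)^5 ≈ 0.7385.
P(at least one) = 1 − 0.7385 = 0.2615.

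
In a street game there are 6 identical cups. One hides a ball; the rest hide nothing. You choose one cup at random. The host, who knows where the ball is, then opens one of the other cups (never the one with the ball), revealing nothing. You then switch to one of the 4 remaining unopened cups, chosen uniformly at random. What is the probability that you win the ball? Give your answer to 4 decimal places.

0.2083

Your original cup holds the ball with probability 1/6, so the other 5 collectively hold it with probability 5/6.
The host can always find an empty cup to open, so this doesn't change that 5/6; it is now spread over the 4 remaining unopened cups.
P(win by switching) = (5/6) · (1/4) = 5/24 ≈ 0.2083.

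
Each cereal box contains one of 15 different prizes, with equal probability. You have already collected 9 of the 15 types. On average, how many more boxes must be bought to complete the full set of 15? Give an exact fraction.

147/4

Starting from 9 distinct types, each trial gives a new one with probability (15−i)/15 when i types are held, so the wait for the next new type is 15/(15−i).
E = 15/6 + 15/5 + 15/4 + 15/3 + 15/2 + 15/1 = 147/4.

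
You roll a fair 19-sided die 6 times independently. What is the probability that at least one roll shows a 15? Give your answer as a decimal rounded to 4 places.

P(no roll shows a 15) = (18/19)^6 ≈ 0.7230.
P(at least one) = 1 − 0.7230 = 0.2770.

0.2770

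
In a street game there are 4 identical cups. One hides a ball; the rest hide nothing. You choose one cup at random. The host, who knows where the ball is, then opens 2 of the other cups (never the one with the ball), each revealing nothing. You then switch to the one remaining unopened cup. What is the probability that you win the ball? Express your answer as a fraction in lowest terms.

3/4

Your original cup holds the ball with probability 1/4, so the other 3 collectively hold it with probability 3/4.
The host can always find 2 empty cups to open, so the reveals don't change that 3/4; it is now spread over the 1 remaining unopened cup.
P(win by switching) = (3/4) · (1/1) = 3/4.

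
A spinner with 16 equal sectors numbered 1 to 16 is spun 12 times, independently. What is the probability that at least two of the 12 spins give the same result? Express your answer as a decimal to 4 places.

0.9969

P(all 12 different) = 16/16 · 15/16 · ··· · 5/16 ≈ 0.0031.
P(at least two equal) = 1 − 0.0031 = 0.9969.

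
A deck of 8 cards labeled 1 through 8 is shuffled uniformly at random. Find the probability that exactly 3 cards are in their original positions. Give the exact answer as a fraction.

11/180

Choose which 3 of the 8 are fixed: C(8,3) = 56 ways.
The remaining 5 must have no fixed point: D(5) = 44.
P = 56·44/40320 = 11/180.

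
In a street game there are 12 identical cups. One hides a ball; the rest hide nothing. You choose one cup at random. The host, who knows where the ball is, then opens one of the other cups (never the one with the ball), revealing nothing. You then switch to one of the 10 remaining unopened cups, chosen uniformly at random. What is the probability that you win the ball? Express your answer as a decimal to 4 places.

0.0917

Your original cup holds the ball with probability 1/12, so the other 11 collectively hold it with probability 11/12.
The host can always find an empty cup to open, so this doesn't change that 11/12; it is now spread over the 10 remaining unopened cups.
P(win by switching) = (11/12) · (1/10) = 11/120 ≈ 0.0917.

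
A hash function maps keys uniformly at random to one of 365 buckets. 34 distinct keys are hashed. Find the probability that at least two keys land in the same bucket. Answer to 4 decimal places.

It's easier to compute the probability that all 34 are distinct.
P(all distinct) = 365/365 · 364/365 · ··· · 332/365 ≈ 0.2047.
So the probability of at least one match is 1 − 0.2047 = 0.7953.

0.7953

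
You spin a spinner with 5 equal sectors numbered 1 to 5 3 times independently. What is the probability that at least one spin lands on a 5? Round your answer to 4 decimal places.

0.4880

P(no spin lands on a 5) = (4/5)^3 ≈ 0.5120.
P(at least one) = 1 − 0.5120 = 0.4880.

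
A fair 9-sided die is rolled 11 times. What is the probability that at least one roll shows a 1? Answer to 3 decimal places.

P(no roll shows a 1) = (8/9)^11 ≈ 0.274.
P(at least one) = 1 − 0.274 = 0.726.

0.726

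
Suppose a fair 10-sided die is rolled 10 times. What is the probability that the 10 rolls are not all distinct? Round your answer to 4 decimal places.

0.9996

P(all 10 different) = 10/10 · 9/10 · ··· · 1/10 ≈ 0.0004.
P(at least two equal) = 1 − 0.0004 = 0.9996.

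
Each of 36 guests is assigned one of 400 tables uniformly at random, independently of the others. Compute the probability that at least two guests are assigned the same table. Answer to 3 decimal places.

0.803

It's easier to compute the probability that all 36 are distinct.
P(all distinct) = 400/400 · 399/400 · ··· · 365/400 ≈ 0.197.
So the probability of at least one match is 1 − 0.197 = 0.803.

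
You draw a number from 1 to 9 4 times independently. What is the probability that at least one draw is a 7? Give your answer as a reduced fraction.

P(no draw is a 7) = (8/9)^4 = 4096/6561.
P(at least one) = 1 − 4096/6561 = 2465/6561.

2465/6561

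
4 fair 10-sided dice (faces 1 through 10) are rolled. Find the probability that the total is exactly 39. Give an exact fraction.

There are 10^4 = 10000 equally likely outcomes.
The number of ordered 4-tuples from {1,…,10} summing to 39 is 4.
P(sum = 39) = 4/10000 = 1/2500.

1/2500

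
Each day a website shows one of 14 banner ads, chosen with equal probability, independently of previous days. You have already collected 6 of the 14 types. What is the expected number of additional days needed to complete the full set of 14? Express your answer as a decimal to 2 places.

38.05

Starting from 6 distinct types, each trial gives a new one with probability (14−i)/14 when i types are held, so the wait for the next new type is 14/(14−i).
E = 14/8 + 14/7 + 14/6 + 14/5 + 14/4 + 14/3 + 14/2 + 14/1 = 761/20 ≈ 38.05.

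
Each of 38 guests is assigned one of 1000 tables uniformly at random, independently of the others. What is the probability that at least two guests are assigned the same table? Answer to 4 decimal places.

It's easier to compute the probability that all 38 are distinct.
P(all distinct) = 1000/1000 · 999/1000 · ··· · 963/1000 ≈ 0.4907.
So the probability of at least one match is 1 − 0.4907 = 0.5093.

0.5093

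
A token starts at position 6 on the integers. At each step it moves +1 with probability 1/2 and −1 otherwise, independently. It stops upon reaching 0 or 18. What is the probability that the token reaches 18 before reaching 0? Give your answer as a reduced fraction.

With a fair step, P(i) = ½P(i−1) + ½P(i+1) with P(0)=0, P(18)=1 has the linear solution P(i) = i/18.
P(6) = 6/18 = 1/3.

1/3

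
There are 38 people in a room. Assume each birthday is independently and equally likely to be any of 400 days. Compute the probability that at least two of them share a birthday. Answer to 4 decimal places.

It's easier to compute the probability that all 38 are distinct.
P(all distinct) = 400/400 · 399/400 · ··· · 363/400 ≈ 0.1628.
So the probability of at least one match is 1 − 0.1628 = 0.8372.

0.8372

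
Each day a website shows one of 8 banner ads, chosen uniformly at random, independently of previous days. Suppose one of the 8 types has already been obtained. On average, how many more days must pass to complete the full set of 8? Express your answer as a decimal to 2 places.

20.74

Starting from 1 distinct type, each trial gives a new one with probability (8−i)/8 when i types are held, so the wait for the next new type is 8/(8−i).
E = 8/7 + 8/6 + 8/5 + 8/4 + 8/3 + 8/2 + 8/1 = 726/35 ≈ 20.74.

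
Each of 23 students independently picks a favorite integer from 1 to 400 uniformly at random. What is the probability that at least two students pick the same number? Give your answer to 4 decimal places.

0.4752

It's easier to compute the probability that all 23 are distinct.
P(all distinct) = 400/400 · 399/400 · ··· · 378/400 ≈ 0.5248.
So the probability of at least one match is 1 − 0.5248 = 0.4752.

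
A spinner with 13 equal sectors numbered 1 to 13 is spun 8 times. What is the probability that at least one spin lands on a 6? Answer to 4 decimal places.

0.4729

P(no spin lands on a 6) = (12/13)^8 ≈ 0.5271.
P(at least one) = 1 − 0.5271 = 0.4729.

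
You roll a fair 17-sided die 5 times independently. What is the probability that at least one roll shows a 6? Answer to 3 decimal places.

0.261

P(no roll shows a 6) = (16/17)^5 ≈ 0.739.
P(at least one) = 1 − 0.739 = 0.261.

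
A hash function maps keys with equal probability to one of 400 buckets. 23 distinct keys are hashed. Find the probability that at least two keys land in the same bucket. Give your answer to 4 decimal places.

It's easier to compute the probability that all 23 are distinct.
P(all distinct) = 400/400 · 399/400 · ··· · 378/400 ≈ 0.5248.
So the probability of at least one match is 1 − 0.5248 = 0.4752.

0.4752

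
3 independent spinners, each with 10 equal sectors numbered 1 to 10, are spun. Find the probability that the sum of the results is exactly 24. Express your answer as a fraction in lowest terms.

There are 10^3 = 1000 equally likely outcomes.
The number of ordered 3-tuples from {1,…,10} summing to 24 is 28.
P(sum = 24) = 28/1000 = 7/250.

7/250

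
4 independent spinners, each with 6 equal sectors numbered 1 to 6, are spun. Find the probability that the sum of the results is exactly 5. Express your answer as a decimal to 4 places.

0.0031

There are 6^4 = 1296 equally likely outcomes.
The number of ordered 4-tuples from {1,…,6} summing to 5 is 4.
P(sum = 5) = 4/1296 = 1/324 ≈ 0.0031.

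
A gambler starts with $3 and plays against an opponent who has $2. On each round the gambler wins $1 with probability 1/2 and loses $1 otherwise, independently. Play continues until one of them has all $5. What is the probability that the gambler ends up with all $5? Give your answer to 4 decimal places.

0.6000

With a fair step, P(i) = ½P(i−1) + ½P(i+1) with P(0)=0, P(5)=1 has the linear solution P(i) = i/5.
P(3) = 3/5 ≈ 0.6000.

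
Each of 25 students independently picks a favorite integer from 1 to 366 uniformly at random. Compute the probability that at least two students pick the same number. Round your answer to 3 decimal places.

0.568

It's easier to compute the probability that all 25 are distinct.
P(all distinct) = 366/366 · 365/366 · ··· · 342/366 ≈ 0.432.
So the probability of at least one match is 1 − 0.432 = 0.568.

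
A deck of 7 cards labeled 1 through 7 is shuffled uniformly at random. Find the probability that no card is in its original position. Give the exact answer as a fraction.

103/280

This is the derangement probability: permutations of 7 with no fixed point.
D(7) = 7! · (1 − 1/1! + 1/2! − ··· + (−1)^7/7!) = 1854.
P = 1854/5040 = 103/280.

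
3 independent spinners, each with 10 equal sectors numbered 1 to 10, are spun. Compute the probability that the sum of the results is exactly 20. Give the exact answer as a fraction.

There are 10^3 = 1000 equally likely outcomes.
The number of ordered 3-tuples from {1,…,10} summing to 20 is 63.
P(sum = 20) = 63/1000.

63/1000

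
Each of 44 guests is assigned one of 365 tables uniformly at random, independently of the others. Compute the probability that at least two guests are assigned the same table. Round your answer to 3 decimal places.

It's easier to compute the probability that all 44 are distinct.
P(all distinct) = 365/365 · 364/365 · ··· · 322/365 ≈ 0.067.
So the probability of at least one match is 1 − 0.067 = 0.933.

0.933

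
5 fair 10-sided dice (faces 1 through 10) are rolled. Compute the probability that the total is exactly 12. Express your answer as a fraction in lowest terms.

There are 10^5 = 100000 equally likely outcomes.
The number of ordered 5-tuples from {1,…,10} summing to 12 is 330.
P(sum = 12) = 330/100000 = 33/10000.

33/10000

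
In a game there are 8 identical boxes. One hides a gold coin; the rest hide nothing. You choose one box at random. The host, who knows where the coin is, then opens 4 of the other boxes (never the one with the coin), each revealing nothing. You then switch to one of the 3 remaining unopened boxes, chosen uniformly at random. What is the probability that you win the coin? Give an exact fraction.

Your original box holds the coin with probability 1/8, so the other 7 collectively hold it with probability 7/8.
The host can always find 4 empty boxes to open, so the reveals don't change that 7/8; it is now spread over the 3 remaining unopened boxes.
P(win by switching) = (7/8) · (1/3) = 7/24.

7/24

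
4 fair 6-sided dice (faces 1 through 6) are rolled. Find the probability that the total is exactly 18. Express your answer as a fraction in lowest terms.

5/81

There are 6^4 = 1296 equally likely outcomes.
The number of ordered 4-tuples from {1,…,6} summing to 18 is 80.
P(sum = 18) = 80/1296 = 5/81.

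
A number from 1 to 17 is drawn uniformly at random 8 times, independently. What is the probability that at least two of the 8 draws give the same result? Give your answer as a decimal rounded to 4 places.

P(all 8 different) = 17/17 · 16/17 · ··· · 10/17 ≈ 0.1405.
P(at least two equal) = 1 − 0.1405 = 0.8595.

0.8595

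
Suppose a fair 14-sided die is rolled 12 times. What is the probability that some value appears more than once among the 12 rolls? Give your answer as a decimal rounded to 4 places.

0.9992

P(all 12 different) = 14/14 · 13/14 · ··· · 3/14 ≈ 0.0008.
P(at least two equal) = 1 − 0.0008 = 0.9992.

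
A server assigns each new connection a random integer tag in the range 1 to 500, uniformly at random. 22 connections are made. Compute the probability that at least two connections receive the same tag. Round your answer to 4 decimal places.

It's easier to compute the probability that all 22 are distinct.
P(all distinct) = 500/500 · 499/500 · ··· · 479/500 ≈ 0.6258.
So the probability of at least one match is 1 − 0.6258 = 0.3742.

0.3742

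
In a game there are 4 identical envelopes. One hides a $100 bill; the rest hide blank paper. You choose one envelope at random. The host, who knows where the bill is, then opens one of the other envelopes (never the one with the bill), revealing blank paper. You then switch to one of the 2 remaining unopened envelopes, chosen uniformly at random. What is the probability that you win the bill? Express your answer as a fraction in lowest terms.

3/8

Your original envelope holds the bill with probability 1/4, so the other 3 collectively hold it with probability 3/4.
The host can always find an empty envelope to open, so this doesn't change that 3/4; it is now spread over the 2 remaining unopened envelopes.
P(win by switching) = (3/4) · (1/2) = 3/8.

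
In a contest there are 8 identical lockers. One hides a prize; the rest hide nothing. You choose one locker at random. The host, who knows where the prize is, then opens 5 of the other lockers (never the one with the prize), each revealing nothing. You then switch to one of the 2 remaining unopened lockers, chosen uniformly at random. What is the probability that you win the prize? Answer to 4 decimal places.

Your original locker holds the prize with probability 1/8, so the other 7 collectively hold it with probability 7/8.
The host can always find 5 empty lockers to open, so the reveals don't change that 7/8; it is now spread over the 2 remaining unopened lockers.
P(win by switching) = (7/8) · (1/2) = 7/16 ≈ 0.4375.

0.4375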